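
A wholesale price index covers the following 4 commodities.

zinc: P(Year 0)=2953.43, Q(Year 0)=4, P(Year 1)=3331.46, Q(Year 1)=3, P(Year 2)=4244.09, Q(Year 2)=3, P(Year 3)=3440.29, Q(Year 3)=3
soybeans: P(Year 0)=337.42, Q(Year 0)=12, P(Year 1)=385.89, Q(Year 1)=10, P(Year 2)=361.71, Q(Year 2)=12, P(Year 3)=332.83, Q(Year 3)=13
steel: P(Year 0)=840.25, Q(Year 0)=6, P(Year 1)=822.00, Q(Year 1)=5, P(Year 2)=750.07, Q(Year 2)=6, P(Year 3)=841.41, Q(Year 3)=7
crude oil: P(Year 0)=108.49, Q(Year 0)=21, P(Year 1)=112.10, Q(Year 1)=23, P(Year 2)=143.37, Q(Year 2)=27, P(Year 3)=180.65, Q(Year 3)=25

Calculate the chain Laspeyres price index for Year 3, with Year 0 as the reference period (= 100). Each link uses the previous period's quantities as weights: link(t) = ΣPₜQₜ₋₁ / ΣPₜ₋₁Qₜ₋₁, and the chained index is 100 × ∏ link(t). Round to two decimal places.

118.16

Link Year 0→Year 1:
ΣP(Year 1)Q(Year 0) = 3331.46×4 + 385.89×12 + 822.00×6 + 112.10×21 = 13325.84 + 4630.68 + 4932 + 2354.1 = 25242.62
ΣP(Year 0)Q(Year 0) = 2953.43×4 + 337.42×12 + 840.25×6 + 108.49×21 = 11813.72 + 4049.04 + 5041.5 + 2278.29 = 23182.55
link = 25242.62/23182.55 = 1.088863
Link Year 1→Year 2:
ΣP(Year 2)Q(Year 1) = 4244.09×3 + 361.71×10 + 750.07×5 + 143.37×23 = 12732.27 + 3617.1 + 3750.35 + 3297.51 = 23397.23
ΣP(Year 1)Q(Year 1) = 3331.46×3 + 385.89×10 + 822.00×5 + 112.10×23 = 9994.38 + 3858.9 + 4110 + 2578.3 = 20541.58
link = 23397.23/20541.58 = 1.139018
Link Year 2→Year 3:
ΣP(Year 3)Q(Year 2) = 3440.29×3 + 332.83×12 + 841.41×6 + 180.65×27 = 10320.87 + 3993.96 + 5048.46 + 4877.55 = 24240.84
ΣP(Year 2)Q(Year 2) = 4244.09×3 + 361.71×12 + 750.07×6 + 143.37×27 = 12732.27 + 4340.52 + 4500.42 + 3870.99 = 25444.2
link = 24240.84/25444.2 = 0.952706
Chained index = 100 × 1.088863 × 1.139018 × 0.952706 = 118.1579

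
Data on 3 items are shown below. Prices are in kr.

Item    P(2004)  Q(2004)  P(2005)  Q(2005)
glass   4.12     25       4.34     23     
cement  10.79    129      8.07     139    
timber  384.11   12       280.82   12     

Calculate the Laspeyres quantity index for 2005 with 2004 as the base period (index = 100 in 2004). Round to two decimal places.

101.63

Laspeyres quantity index uses base-period prices as weights.
ΣP(2004)·Q(2005) = 4.12×23 + 10.79×139 + 384.11×12 = 94.76 + 1499.81 + 4609.32 = 6203.89
ΣP(2004)·Q(2004) = 4.12×25 + 10.79×129 + 384.11×12 = 103 + 1391.91 + 4609.32 = 6104.23
Index = 6203.89 / 6104.23 × 100 = 101.6326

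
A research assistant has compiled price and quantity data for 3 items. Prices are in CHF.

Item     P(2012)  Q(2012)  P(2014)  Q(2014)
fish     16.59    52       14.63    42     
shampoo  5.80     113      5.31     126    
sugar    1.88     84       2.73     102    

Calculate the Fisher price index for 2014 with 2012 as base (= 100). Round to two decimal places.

95.66

Laspeyres component (base-period weights):
ΣP(2014)Q(2012) = 14.63×52 + 5.31×113 + 2.73×84 = 760.76 + 600.03 + 229.32 = 1590.11
ΣP(2012)Q(2012) = 16.59×52 + 5.80×113 + 1.88×84 = 862.68 + 655.4 + 157.92 = 1676
L = 1590.11 / 1676 × 100 = 94.8753
Paasche component (current-period weights):
ΣP(2014)Q(2014) = 14.63×42 + 5.31×126 + 2.73×102 = 614.46 + 669.06 + 278.46 = 1561.98
ΣP(2012)Q(2014) = 16.59×42 + 5.80×126 + 1.88×102 = 696.78 + 730.8 + 191.76 = 1619.34
P = 1561.98 / 1619.34 × 100 = 96.4578
Fisher = √(L × P) = √(94.8753 × 96.4578) = 95.6633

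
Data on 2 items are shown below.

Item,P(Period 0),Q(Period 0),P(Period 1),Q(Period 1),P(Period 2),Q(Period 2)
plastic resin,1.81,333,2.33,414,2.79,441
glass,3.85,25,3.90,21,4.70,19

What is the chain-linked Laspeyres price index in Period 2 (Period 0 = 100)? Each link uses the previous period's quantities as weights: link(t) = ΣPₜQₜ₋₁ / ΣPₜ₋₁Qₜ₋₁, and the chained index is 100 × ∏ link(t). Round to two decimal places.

Link Period 0→Period 1:
ΣP(Period 1)Q(Period 0) = 2.33×333 + 3.90×25 = 775.89 + 97.5 = 873.39
ΣP(Period 0)Q(Period 0) = 1.81×333 + 3.85×25 = 602.73 + 96.25 = 698.98
link = 873.39/698.98 = 1.249521
Link Period 1→Period 2:
ΣP(Period 2)Q(Period 1) = 2.79×414 + 4.70×21 = 1155.06 + 98.7 = 1253.76
ΣP(Period 1)Q(Period 1) = 2.33×414 + 3.90×21 = 964.62 + 81.9 = 1046.52
link = 1253.76/1046.52 = 1.198028
Chained index = 100 × 1.249521 × 1.198028 = 149.6961

149.70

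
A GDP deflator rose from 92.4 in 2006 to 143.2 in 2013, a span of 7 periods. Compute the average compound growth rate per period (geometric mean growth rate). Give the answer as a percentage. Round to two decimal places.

Growth factor = (143.2/92.4)^(1/7) = (1.549784)^(1/7) = 1.064588
Growth rate = 1.064588 − 1 = 0.064588 = 6.4588%

6.46%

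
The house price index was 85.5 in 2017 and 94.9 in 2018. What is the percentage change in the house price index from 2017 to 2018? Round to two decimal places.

10.99%

Change = (94.9 − 85.5) / 85.5 × 100
       = 9.4 / 85.5 × 100 = 10.9942%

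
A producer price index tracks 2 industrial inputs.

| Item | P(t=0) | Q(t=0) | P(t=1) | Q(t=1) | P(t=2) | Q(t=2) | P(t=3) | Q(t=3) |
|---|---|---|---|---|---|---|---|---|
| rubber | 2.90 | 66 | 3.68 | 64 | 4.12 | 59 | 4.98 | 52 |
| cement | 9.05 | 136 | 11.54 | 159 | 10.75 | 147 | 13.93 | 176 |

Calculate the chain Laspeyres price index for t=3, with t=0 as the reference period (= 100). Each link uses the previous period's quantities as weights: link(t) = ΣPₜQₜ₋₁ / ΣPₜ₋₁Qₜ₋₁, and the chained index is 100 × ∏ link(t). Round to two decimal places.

Link t=0→t=1:
ΣP(t=1)Q(t=0) = 3.68×66 + 11.54×136 = 242.88 + 1569.44 = 1812.32
ΣP(t=0)Q(t=0) = 2.90×66 + 9.05×136 = 191.4 + 1230.8 = 1422.2
link = 1812.32/1422.2 = 1.274307
Link t=1→t=2:
ΣP(t=2)Q(t=1) = 4.12×64 + 10.75×159 = 263.68 + 1709.25 = 1972.93
ΣP(t=1)Q(t=1) = 3.68×64 + 11.54×159 = 235.52 + 1834.86 = 2070.38
link = 1972.93/2070.38 = 0.952931
Link t=2→t=3:
ΣP(t=3)Q(t=2) = 4.98×59 + 13.93×147 = 293.82 + 2047.71 = 2341.53
ΣP(t=2)Q(t=2) = 4.12×59 + 10.75×147 = 243.08 + 1580.25 = 1823.33
link = 2341.53/1823.33 = 1.284205
Chained index = 100 × 1.274307 × 0.952931 × 1.284205 = 155.9446

155.94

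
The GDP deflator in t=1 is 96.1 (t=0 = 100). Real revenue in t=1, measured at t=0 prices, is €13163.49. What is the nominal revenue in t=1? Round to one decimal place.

Nominal = Real × (Index/100) = 13163.49 × (96.1/100)
        = 13163.49 × 0.961 = 12650.1139

12650.1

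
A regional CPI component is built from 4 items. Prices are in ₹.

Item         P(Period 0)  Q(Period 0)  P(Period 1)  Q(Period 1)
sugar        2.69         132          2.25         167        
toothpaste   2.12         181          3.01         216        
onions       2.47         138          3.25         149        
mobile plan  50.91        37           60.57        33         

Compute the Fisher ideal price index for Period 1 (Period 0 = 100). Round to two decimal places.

Laspeyres component (base-period weights):
ΣP(Period 1)Q(Period 0) = 2.25×132 + 3.01×181 + 3.25×138 + 60.57×37 = 297 + 544.81 + 448.5 + 2241.09 = 3531.4
ΣP(Period 0)Q(Period 0) = 2.69×132 + 2.12×181 + 2.47×138 + 50.91×37 = 355.08 + 383.72 + 340.86 + 1883.67 = 2963.33
L = 3531.4 / 2963.33 × 100 = 119.1700
Paasche component (current-period weights):
ΣP(Period 1)Q(Period 1) = 2.25×167 + 3.01×216 + 3.25×149 + 60.57×33 = 375.75 + 650.16 + 484.25 + 1998.81 = 3508.97
ΣP(Period 0)Q(Period 1) = 2.69×167 + 2.12×216 + 2.47×149 + 50.91×33 = 449.23 + 457.92 + 368.03 + 1680.03 = 2955.21
P = 3508.97 / 2955.21 × 100 = 118.7384
Fisher = √(L × P) = √(119.1700 × 118.7384) = 118.9540

118.95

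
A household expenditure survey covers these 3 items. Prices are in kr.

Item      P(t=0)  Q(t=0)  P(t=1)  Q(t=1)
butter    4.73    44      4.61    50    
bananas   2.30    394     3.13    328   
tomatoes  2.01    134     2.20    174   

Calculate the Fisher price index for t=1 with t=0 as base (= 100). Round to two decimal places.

Laspeyres component (base-period weights):
ΣP(t=1)Q(t=0) = 4.61×44 + 3.13×394 + 2.20×134 = 202.84 + 1233.22 + 294.8 = 1730.86
ΣP(t=0)Q(t=0) = 4.73×44 + 2.30×394 + 2.01×134 = 208.12 + 906.2 + 269.34 = 1383.66
L = 1730.86 / 1383.66 × 100 = 125.0929
Paasche component (current-period weights):
ΣP(t=1)Q(t=1) = 4.61×50 + 3.13×328 + 2.20×174 = 230.5 + 1026.64 + 382.8 = 1639.94
ΣP(t=0)Q(t=1) = 4.73×50 + 2.30×328 + 2.01×174 = 236.5 + 754.4 + 349.74 = 1340.64
P = 1639.94 / 1340.64 × 100 = 122.3252
Fisher = √(L × P) = √(125.0929 × 122.3252) = 123.7013

123.70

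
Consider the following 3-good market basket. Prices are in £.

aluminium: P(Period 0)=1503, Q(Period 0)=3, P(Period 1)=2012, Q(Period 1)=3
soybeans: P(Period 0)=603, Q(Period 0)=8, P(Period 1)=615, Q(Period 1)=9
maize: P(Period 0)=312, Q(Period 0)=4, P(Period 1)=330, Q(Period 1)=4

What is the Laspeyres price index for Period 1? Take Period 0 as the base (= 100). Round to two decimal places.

116.02

Laspeyres price index uses base-period quantities as weights.
ΣP(Period 1)·Q(Period 0) = 2012×3 + 615×8 + 330×4 = 6036 + 4920 + 1320 = 12276
ΣP(Period 0)·Q(Period 0) = 1503×3 + 603×8 + 312×4 = 4509 + 4824 + 1248 = 10581
Index = 12276 / 10581 × 100 = 116.0193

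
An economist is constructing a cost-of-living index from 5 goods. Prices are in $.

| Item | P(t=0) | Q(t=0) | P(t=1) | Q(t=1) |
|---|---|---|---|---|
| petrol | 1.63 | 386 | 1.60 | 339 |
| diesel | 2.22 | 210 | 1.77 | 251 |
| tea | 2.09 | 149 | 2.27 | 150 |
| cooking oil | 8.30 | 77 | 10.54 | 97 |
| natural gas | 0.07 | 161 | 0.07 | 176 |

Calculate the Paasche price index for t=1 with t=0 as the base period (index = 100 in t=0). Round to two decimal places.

Paasche price index uses current-period quantities as weights.
ΣP(t=1)·Q(t=1) = 1.60×339 + 1.77×251 + 2.27×150 + 10.54×97 + 0.07×176 = 542.4 + 444.27 + 340.5 + 1022.38 + 12.32 = 2361.87
ΣP(t=0)·Q(t=1) = 1.63×339 + 2.22×251 + 2.09×150 + 8.30×97 + 0.07×176 = 552.57 + 557.22 + 313.5 + 805.1 + 12.32 = 2240.71
Index = 2361.87 / 2240.71 × 100 = 105.4072

105.41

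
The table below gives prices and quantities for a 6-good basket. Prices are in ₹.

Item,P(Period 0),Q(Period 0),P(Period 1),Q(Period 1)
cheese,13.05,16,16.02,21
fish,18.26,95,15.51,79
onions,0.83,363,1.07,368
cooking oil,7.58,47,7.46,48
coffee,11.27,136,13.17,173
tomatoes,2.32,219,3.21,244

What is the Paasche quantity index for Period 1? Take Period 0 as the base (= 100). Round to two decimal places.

Paasche quantity index uses current-period prices as weights.
ΣP(Period 1)·Q(Period 1) = 16.02×21 + 15.51×79 + 1.07×368 + 7.46×48 + 13.17×173 + 3.21×244 = 336.42 + 1225.29 + 393.76 + 358.08 + 2278.41 + 783.24 = 5375.2
ΣP(Period 1)·Q(Period 0) = 16.02×16 + 15.51×95 + 1.07×363 + 7.46×47 + 13.17×136 + 3.21×219 = 256.32 + 1473.45 + 388.41 + 350.62 + 1791.12 + 702.99 = 4962.91
Index = 5375.2 / 4962.91 × 100 = 108.3074

108.31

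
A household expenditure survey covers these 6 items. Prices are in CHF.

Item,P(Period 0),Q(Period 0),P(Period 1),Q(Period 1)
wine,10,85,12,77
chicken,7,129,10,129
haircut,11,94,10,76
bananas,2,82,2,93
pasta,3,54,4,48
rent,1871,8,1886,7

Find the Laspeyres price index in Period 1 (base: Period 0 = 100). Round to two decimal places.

Laspeyres price index uses base-period quantities as weights.
ΣP(Period 1)·Q(Period 0) = 12×85 + 10×129 + 10×94 + 2×82 + 4×54 + 1886×8 = 1020 + 1290 + 940 + 164 + 216 + 15088 = 18718
ΣP(Period 0)·Q(Period 0) = 10×85 + 7×129 + 11×94 + 2×82 + 3×54 + 1871×8 = 850 + 903 + 1034 + 164 + 162 + 14968 = 18081
Index = 18718 / 18081 × 100 = 103.5230

103.52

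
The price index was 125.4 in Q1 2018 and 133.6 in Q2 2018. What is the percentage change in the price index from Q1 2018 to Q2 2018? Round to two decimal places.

Change = (133.6 − 125.4) / 125.4 × 100
       = 8.2 / 125.4 × 100 = 6.5391%

6.54%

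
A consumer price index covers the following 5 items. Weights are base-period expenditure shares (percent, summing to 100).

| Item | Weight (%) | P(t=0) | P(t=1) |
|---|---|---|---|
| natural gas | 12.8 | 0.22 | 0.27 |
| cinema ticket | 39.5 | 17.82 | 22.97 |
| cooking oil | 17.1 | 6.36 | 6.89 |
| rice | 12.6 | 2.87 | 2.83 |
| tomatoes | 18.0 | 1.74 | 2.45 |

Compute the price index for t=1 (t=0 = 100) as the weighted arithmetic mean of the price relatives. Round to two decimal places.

122.92

natural gas: 12.8 × (0.27/0.22) = 12.8 × 1.227273 = 15.7091
cinema ticket: 39.5 × (22.97/17.82) = 39.5 × 1.289001 = 50.9155
cooking oil: 17.1 × (6.89/6.36) = 17.1 × 1.083333 = 18.5250
rice: 12.6 × (2.83/2.87) = 12.6 × 0.986063 = 12.4244
tomatoes: 18.0 × (2.45/1.74) = 18.0 × 1.408046 = 25.3448
Index = Σ wᵢ·(p₁ᵢ/p₀ᵢ) = 15.7091 + 50.9155 + 18.5250 + 12.4244 + 25.3448 = 122.9189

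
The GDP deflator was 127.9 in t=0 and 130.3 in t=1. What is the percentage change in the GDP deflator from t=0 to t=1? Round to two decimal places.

1.88%

Change = (130.3 − 127.9) / 127.9 × 100
       = 2.4 / 127.9 × 100 = 1.8765%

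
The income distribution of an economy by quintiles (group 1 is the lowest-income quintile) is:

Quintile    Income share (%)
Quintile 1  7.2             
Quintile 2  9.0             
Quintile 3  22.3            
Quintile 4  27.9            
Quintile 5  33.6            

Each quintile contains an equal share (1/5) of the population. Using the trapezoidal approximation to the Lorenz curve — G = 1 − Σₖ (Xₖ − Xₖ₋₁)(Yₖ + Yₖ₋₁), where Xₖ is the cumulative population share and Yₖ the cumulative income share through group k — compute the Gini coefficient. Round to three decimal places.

0.287

Cumulative income shares Yₖ: 0.0720, 0.1620, 0.3850, 0.6640, 1.0000
Σ (Xₖ−Xₖ₋₁)(Yₖ+Yₖ₋₁) = (1/5)(0.0720+0.0000) + (1/5)(0.1620+0.0720) + (1/5)(0.3850+0.1620) + (1/5)(0.6640+0.3850) + (1/5)(1.0000+0.6640)
  = 0.0144 + 0.0468 + 0.1094 + 0.2098 + 0.3328 = 0.7132
G = 1 − 0.7132 = 0.2868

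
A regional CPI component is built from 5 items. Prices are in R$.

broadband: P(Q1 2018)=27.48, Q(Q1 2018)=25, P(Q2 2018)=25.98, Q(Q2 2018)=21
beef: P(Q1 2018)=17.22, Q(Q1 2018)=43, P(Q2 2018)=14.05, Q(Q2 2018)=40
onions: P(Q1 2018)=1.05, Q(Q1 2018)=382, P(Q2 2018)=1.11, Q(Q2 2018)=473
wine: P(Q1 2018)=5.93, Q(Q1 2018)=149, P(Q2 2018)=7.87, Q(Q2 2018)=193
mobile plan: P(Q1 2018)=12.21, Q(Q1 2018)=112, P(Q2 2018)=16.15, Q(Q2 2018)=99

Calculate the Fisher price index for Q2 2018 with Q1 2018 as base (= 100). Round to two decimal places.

114.81

Laspeyres component (base-period weights):
ΣP(Q2 2018)Q(Q1 2018) = 25.98×25 + 14.05×43 + 1.11×382 + 7.87×149 + 16.15×112 = 649.5 + 604.15 + 424.02 + 1172.63 + 1808.8 = 4659.1
ΣP(Q1 2018)Q(Q1 2018) = 27.48×25 + 17.22×43 + 1.05×382 + 5.93×149 + 12.21×112 = 687 + 740.46 + 401.1 + 883.57 + 1367.52 = 4079.65
L = 4659.1 / 4079.65 × 100 = 114.2034
Paasche component (current-period weights):
ΣP(Q2 2018)Q(Q2 2018) = 25.98×21 + 14.05×40 + 1.11×473 + 7.87×193 + 16.15×99 = 545.58 + 562 + 525.03 + 1518.91 + 1598.85 = 4750.37
ΣP(Q1 2018)Q(Q2 2018) = 27.48×21 + 17.22×40 + 1.05×473 + 5.93×193 + 12.21×99 = 577.08 + 688.8 + 496.65 + 1144.49 + 1208.79 = 4115.81
P = 4750.37 / 4115.81 × 100 = 115.4176
Fisher = √(L × P) = √(114.2034 × 115.4176) = 114.8089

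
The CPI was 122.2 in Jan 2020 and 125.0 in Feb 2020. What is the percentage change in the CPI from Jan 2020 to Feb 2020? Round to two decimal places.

2.29%

Change = (125.0 − 122.2) / 122.2 × 100
       = 2.8 / 122.2 × 100 = 2.2913%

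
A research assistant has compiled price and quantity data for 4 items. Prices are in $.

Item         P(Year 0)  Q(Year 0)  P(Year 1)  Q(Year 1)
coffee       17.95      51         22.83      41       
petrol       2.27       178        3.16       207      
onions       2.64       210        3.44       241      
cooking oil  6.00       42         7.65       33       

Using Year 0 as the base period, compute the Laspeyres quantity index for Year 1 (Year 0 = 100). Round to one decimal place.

Laspeyres quantity index uses base-period prices as weights.
ΣP(Year 0)·Q(Year 1) = 17.95×41 + 2.27×207 + 2.64×241 + 6.00×33 = 735.95 + 469.89 + 636.24 + 198 = 2040.08
ΣP(Year 0)·Q(Year 0) = 17.95×51 + 2.27×178 + 2.64×210 + 6.00×42 = 915.45 + 404.06 + 554.4 + 252 = 2125.91
Index = 2040.08 / 2125.91 × 100 = 95.9627

96.0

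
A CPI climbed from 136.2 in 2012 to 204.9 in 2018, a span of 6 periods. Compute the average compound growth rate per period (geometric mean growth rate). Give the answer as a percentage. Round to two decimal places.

7.04%

Growth factor = (204.9/136.2)^(1/6) = (1.504405)^(1/6) = 1.070436
Growth rate = 1.070436 − 1 = 0.070436 = 7.0436%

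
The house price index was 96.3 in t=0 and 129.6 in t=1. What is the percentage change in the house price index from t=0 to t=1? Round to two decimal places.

Change = (129.6 − 96.3) / 96.3 × 100
       = 33.3 / 96.3 × 100 = 34.5794%

34.58%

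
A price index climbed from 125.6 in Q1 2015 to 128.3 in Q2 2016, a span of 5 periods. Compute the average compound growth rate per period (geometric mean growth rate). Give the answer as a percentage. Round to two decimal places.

Growth factor = (128.3/125.6)^(1/5) = (1.021497)^(1/5) = 1.004263
Growth rate = 1.004263 − 1 = 0.004263 = 0.4263%

0.43%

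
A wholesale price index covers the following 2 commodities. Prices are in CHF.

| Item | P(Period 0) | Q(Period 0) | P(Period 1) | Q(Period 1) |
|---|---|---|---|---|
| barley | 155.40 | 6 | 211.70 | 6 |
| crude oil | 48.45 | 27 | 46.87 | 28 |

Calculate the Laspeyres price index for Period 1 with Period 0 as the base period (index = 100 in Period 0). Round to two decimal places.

Laspeyres price index uses base-period quantities as weights.
ΣP(Period 1)·Q(Period 0) = 211.70×6 + 46.87×27 = 1270.2 + 1265.49 = 2535.69
ΣP(Period 0)·Q(Period 0) = 155.40×6 + 48.45×27 = 932.4 + 1308.15 = 2240.55
Index = 2535.69 / 2240.55 × 100 = 113.1727

113.17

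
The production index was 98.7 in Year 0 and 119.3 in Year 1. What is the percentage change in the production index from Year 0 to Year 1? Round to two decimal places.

20.87%

Change = (119.3 − 98.7) / 98.7 × 100
       = 20.6 / 98.7 × 100 = 20.8713%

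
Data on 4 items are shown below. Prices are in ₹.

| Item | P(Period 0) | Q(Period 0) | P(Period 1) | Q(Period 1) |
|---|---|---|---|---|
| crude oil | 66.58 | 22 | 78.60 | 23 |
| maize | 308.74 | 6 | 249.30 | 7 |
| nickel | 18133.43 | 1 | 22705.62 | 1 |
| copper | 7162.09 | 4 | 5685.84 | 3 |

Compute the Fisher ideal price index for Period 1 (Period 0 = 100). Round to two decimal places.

98.57

Laspeyres component (base-period weights):
ΣP(Period 1)Q(Period 0) = 78.60×22 + 249.30×6 + 22705.62×1 + 5685.84×4 = 1729.2 + 1495.8 + 22705.62 + 22743.36 = 48673.98
ΣP(Period 0)Q(Period 0) = 66.58×22 + 308.74×6 + 18133.43×1 + 7162.09×4 = 1464.76 + 1852.44 + 18133.43 + 28648.36 = 50098.99
L = 48673.98 / 50098.99 × 100 = 97.1556
Paasche component (current-period weights):
ΣP(Period 1)Q(Period 1) = 78.60×23 + 249.30×7 + 22705.62×1 + 5685.84×3 = 1807.8 + 1745.1 + 22705.62 + 17057.52 = 43316.04
ΣP(Period 0)Q(Period 1) = 66.58×23 + 308.74×7 + 18133.43×1 + 7162.09×3 = 1531.34 + 2161.18 + 18133.43 + 21486.27 = 43312.22
P = 43316.04 / 43312.22 × 100 = 100.0088
Fisher = √(L × P) = √(97.1556 × 100.0088) = 98.5719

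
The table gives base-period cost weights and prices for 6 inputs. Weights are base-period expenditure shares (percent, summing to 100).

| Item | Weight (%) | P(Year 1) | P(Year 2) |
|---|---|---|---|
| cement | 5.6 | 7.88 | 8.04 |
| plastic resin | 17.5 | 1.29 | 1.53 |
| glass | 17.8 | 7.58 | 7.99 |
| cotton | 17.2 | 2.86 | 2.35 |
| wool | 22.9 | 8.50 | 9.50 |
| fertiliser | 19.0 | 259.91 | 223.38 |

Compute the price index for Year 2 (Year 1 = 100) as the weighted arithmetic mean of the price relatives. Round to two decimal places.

cement: 5.6 × (8.04/7.88) = 5.6 × 1.020305 = 5.7137
plastic resin: 17.5 × (1.53/1.29) = 17.5 × 1.186047 = 20.7558
glass: 17.8 × (7.99/7.58) = 17.8 × 1.054090 = 18.7628
cotton: 17.2 × (2.35/2.86) = 17.2 × 0.821678 = 14.1329
wool: 22.9 × (9.50/8.50) = 22.9 × 1.117647 = 25.5941
fertiliser: 19.0 × (223.38/259.91) = 19.0 × 0.859451 = 16.3296
Index = Σ wᵢ·(p₁ᵢ/p₀ᵢ) = 5.7137 + 20.7558 + 18.7628 + 14.1329 + 25.5941 + 16.3296 = 101.2889

101.29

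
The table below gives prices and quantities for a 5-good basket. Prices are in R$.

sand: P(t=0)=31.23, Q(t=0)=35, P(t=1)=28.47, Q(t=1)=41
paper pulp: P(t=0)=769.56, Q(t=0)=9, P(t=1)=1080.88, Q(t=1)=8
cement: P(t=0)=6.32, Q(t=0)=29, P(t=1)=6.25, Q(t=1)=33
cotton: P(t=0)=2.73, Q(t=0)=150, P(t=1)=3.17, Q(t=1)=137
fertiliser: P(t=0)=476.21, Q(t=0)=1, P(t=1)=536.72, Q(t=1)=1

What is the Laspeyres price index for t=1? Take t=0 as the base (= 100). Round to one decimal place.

Laspeyres price index uses base-period quantities as weights.
ΣP(t=1)·Q(t=0) = 28.47×35 + 1080.88×9 + 6.25×29 + 3.17×150 + 536.72×1 = 996.45 + 9727.92 + 181.25 + 475.5 + 536.72 = 11917.84
ΣP(t=0)·Q(t=0) = 31.23×35 + 769.56×9 + 6.32×29 + 2.73×150 + 476.21×1 = 1093.05 + 6926.04 + 183.28 + 409.5 + 476.21 = 9088.08
Index = 11917.84 / 9088.08 × 100 = 131.1370

131.1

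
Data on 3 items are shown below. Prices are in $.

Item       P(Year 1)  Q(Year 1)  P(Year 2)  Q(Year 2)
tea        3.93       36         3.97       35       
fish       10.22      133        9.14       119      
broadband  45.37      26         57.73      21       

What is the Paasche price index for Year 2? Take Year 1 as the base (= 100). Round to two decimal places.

105.74

Paasche price index uses current-period quantities as weights.
ΣP(Year 2)·Q(Year 2) = 3.97×35 + 9.14×119 + 57.73×21 = 138.95 + 1087.66 + 1212.33 = 2438.94
ΣP(Year 1)·Q(Year 2) = 3.93×35 + 10.22×119 + 45.37×21 = 137.55 + 1216.18 + 952.77 = 2306.5
Index = 2438.94 / 2306.5 × 100 = 105.7420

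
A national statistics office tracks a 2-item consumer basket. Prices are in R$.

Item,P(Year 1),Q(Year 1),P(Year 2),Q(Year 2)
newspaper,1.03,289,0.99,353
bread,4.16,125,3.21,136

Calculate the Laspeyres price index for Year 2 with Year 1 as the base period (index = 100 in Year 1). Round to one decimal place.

84.1

Laspeyres price index uses base-period quantities as weights.
ΣP(Year 2)·Q(Year 1) = 0.99×289 + 3.21×125 = 286.11 + 401.25 = 687.36
ΣP(Year 1)·Q(Year 1) = 1.03×289 + 4.16×125 = 297.67 + 520 = 817.67
Index = 687.36 / 817.67 × 100 = 84.0633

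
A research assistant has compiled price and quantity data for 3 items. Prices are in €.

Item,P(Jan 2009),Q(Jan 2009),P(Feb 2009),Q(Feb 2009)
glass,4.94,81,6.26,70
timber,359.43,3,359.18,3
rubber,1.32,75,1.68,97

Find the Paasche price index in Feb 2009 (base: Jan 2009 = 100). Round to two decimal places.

108.15

Paasche price index uses current-period quantities as weights.
ΣP(Feb 2009)·Q(Feb 2009) = 6.26×70 + 359.18×3 + 1.68×97 = 438.2 + 1077.54 + 162.96 = 1678.7
ΣP(Jan 2009)·Q(Feb 2009) = 4.94×70 + 359.43×3 + 1.32×97 = 345.8 + 1078.29 + 128.04 = 1552.13
Index = 1678.7 / 1552.13 × 100 = 108.1546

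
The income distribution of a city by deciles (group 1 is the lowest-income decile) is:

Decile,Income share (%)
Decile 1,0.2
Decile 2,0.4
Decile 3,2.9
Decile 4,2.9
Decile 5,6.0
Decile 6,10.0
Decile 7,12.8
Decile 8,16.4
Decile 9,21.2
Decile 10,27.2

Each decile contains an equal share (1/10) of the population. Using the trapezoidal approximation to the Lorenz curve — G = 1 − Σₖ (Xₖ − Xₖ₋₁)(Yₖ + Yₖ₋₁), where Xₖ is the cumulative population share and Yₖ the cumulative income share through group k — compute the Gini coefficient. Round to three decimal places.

0.490

Cumulative income shares Yₖ: 0.0020, 0.0060, 0.0350, 0.0640, 0.1240, 0.2240, 0.3520, 0.5160, 0.7280, 1.0000
Σ (Xₖ−Xₖ₋₁)(Yₖ+Yₖ₋₁) = (1/10)(0.0020+0.0000) + (1/10)(0.0060+0.0020) + (1/10)(0.0350+0.0060) + (1/10)(0.0640+0.0350) + (1/10)(0.1240+0.0640) + (1/10)(0.2240+0.1240) + (1/10)(0.3520+0.2240) + (1/10)(0.5160+0.3520) + (1/10)(0.7280+0.5160) + (1/10)(1.0000+0.7280)
  = 0.0002 + 0.0008 + 0.0041 + 0.0099 + 0.0188 + 0.0348 + 0.0576 + 0.0868 + 0.1244 + 0.1728 = 0.5102
G = 1 − 0.5102 = 0.4898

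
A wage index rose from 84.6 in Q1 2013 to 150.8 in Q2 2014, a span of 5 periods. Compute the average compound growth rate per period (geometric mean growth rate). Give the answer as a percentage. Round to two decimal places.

Growth factor = (150.8/84.6)^(1/5) = (1.782506)^(1/5) = 1.122551
Growth rate = 1.122551 − 1 = 0.122551 = 12.2551%

12.26%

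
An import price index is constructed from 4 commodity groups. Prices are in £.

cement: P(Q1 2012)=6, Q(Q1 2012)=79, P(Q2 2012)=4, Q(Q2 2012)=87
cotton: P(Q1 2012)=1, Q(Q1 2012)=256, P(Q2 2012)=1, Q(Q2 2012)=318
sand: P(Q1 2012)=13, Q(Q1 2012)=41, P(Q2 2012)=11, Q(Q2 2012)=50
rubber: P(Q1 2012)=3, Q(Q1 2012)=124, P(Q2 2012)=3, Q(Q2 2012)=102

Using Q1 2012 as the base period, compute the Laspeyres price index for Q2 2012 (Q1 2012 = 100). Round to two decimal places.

85.32

Laspeyres price index uses base-period quantities as weights.
ΣP(Q2 2012)·Q(Q1 2012) = 4×79 + 1×256 + 11×41 + 3×124 = 316 + 256 + 451 + 372 = 1395
ΣP(Q1 2012)·Q(Q1 2012) = 6×79 + 1×256 + 13×41 + 3×124 = 474 + 256 + 533 + 372 = 1635
Index = 1395 / 1635 × 100 = 85.3211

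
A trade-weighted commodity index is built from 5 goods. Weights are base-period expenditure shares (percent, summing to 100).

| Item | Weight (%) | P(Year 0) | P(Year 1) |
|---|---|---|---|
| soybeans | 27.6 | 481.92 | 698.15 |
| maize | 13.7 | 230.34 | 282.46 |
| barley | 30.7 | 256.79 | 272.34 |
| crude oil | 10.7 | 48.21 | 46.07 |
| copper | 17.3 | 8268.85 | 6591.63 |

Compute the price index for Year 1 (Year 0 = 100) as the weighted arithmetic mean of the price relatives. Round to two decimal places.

113.36

soybeans: 27.6 × (698.15/481.92) = 27.6 × 1.448684 = 39.9837
maize: 13.7 × (282.46/230.34) = 13.7 × 1.226274 = 16.8000
barley: 30.7 × (272.34/256.79) = 30.7 × 1.060555 = 32.5590
crude oil: 10.7 × (46.07/48.21) = 10.7 × 0.955611 = 10.2250
copper: 17.3 × (6591.63/8268.85) = 17.3 × 0.797164 = 13.7909
Index = Σ wᵢ·(p₁ᵢ/p₀ᵢ) = 39.9837 + 16.8000 + 32.5590 + 10.2250 + 13.7909 = 113.3587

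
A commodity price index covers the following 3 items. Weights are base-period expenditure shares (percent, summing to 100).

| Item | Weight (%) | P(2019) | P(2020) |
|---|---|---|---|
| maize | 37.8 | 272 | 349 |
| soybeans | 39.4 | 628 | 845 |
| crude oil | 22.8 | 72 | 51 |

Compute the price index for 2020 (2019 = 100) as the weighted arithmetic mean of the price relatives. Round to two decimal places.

maize: 37.8 × (349/272) = 37.8 × 1.283088 = 48.5007
soybeans: 39.4 × (845/628) = 39.4 × 1.345541 = 53.0143
crude oil: 22.8 × (51/72) = 22.8 × 0.708333 = 16.1500
Index = Σ wᵢ·(p₁ᵢ/p₀ᵢ) = 48.5007 + 53.0143 + 16.1500 = 117.6651

117.67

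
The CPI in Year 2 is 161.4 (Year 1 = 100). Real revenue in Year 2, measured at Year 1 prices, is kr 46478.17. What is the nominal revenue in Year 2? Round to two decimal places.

75015.77

Nominal = Real × (Index/100) = 46478.17 × (161.4/100)
        = 46478.17 × 1.614 = 75015.7664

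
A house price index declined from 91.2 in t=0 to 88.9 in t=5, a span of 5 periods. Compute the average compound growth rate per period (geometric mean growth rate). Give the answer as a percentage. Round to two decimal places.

-0.51%

Growth factor = (88.9/91.2)^(1/5) = (0.974781)^(1/5) = 0.994904
Growth rate = 0.994904 − 1 = -0.005096 = -0.5096%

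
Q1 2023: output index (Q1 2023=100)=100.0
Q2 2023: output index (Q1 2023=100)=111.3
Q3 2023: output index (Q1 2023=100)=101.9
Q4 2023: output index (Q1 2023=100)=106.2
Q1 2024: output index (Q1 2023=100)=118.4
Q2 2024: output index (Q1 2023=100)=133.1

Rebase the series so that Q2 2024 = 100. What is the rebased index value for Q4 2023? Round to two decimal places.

79.79

Rebased(Q4 2023) = 106.2 / 133.1 × 100 = 79.7896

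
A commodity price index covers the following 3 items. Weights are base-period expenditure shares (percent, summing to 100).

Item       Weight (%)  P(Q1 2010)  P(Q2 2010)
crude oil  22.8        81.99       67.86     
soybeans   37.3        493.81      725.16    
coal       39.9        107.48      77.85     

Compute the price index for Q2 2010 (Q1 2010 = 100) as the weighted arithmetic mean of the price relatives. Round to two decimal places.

102.55

crude oil: 22.8 × (67.86/81.99) = 22.8 × 0.827662 = 18.8707
soybeans: 37.3 × (725.16/493.81) = 37.3 × 1.468500 = 54.7751
coal: 39.9 × (77.85/107.48) = 39.9 × 0.724321 = 28.9004
Index = Σ wᵢ·(p₁ᵢ/p₀ᵢ) = 18.8707 + 54.7751 + 28.9004 = 102.5461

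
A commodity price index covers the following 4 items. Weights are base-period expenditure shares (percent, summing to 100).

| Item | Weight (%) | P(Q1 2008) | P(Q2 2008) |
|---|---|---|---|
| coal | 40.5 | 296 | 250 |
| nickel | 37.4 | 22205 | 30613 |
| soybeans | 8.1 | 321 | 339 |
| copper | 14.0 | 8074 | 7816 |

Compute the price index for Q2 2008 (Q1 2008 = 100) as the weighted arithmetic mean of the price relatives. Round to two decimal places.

coal: 40.5 × (250/296) = 40.5 × 0.844595 = 34.2061
nickel: 37.4 × (30613/22205) = 37.4 × 1.378653 = 51.5616
soybeans: 8.1 × (339/321) = 8.1 × 1.056075 = 8.5542
copper: 14.0 × (7816/8074) = 14.0 × 0.968046 = 13.5526
Index = Σ wᵢ·(p₁ᵢ/p₀ᵢ) = 34.2061 + 51.5616 + 8.5542 + 13.5526 = 107.8746

107.87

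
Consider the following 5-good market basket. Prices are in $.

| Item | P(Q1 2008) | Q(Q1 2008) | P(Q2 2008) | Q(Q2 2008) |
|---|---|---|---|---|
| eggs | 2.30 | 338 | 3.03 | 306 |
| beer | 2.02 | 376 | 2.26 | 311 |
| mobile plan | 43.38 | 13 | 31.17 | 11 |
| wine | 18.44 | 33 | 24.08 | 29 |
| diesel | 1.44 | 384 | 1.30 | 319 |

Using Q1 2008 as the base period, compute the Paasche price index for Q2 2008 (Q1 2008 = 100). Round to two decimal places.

110.08

Paasche price index uses current-period quantities as weights.
ΣP(Q2 2008)·Q(Q2 2008) = 3.03×306 + 2.26×311 + 31.17×11 + 24.08×29 + 1.30×319 = 927.18 + 702.86 + 342.87 + 698.32 + 414.7 = 3085.93
ΣP(Q1 2008)·Q(Q2 2008) = 2.30×306 + 2.02×311 + 43.38×11 + 18.44×29 + 1.44×319 = 703.8 + 628.22 + 477.18 + 534.76 + 459.36 = 2803.32
Index = 3085.93 / 2803.32 × 100 = 110.0813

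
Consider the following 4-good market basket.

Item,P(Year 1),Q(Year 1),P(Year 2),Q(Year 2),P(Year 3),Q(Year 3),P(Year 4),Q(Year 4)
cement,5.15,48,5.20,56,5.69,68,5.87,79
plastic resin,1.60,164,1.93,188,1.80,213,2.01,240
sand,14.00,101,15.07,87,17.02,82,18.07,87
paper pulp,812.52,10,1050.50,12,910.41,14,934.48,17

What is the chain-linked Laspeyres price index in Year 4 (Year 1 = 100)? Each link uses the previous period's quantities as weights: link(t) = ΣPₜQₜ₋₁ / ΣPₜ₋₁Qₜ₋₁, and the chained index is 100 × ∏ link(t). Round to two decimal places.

Link Year 1→Year 2:
ΣP(Year 2)Q(Year 1) = 5.20×48 + 1.93×164 + 15.07×101 + 1050.50×10 = 249.6 + 316.52 + 1522.07 + 10505 = 12593.19
ΣP(Year 1)Q(Year 1) = 5.15×48 + 1.60×164 + 14.00×101 + 812.52×10 = 247.2 + 262.4 + 1414 + 8125.2 = 10048.8
link = 12593.19/10048.8 = 1.253203
Link Year 2→Year 3:
ΣP(Year 3)Q(Year 2) = 5.69×56 + 1.80×188 + 17.02×87 + 910.41×12 = 318.64 + 338.4 + 1480.74 + 10924.92 = 13062.7
ΣP(Year 2)Q(Year 2) = 5.20×56 + 1.93×188 + 15.07×87 + 1050.50×12 = 291.2 + 362.84 + 1311.09 + 12606 = 14571.13
link = 13062.7/14571.13 = 0.896478
Link Year 3→Year 4:
ΣP(Year 4)Q(Year 3) = 5.87×68 + 2.01×213 + 18.07×82 + 934.48×14 = 399.16 + 428.13 + 1481.74 + 13082.72 = 15391.75
ΣP(Year 3)Q(Year 3) = 5.69×68 + 1.80×213 + 17.02×82 + 910.41×14 = 386.92 + 383.4 + 1395.64 + 12745.74 = 14911.7
link = 15391.75/14911.7 = 1.032193
Chained index = 100 × 1.253203 × 0.896478 × 1.032193 = 115.9637

115.96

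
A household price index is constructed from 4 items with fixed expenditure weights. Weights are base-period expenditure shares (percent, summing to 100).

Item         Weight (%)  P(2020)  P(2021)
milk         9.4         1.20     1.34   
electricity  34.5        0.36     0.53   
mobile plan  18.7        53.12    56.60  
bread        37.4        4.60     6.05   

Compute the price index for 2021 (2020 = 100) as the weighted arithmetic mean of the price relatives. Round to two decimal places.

130.40

milk: 9.4 × (1.34/1.20) = 9.4 × 1.116667 = 10.4967
electricity: 34.5 × (0.53/0.36) = 34.5 × 1.472222 = 50.7917
mobile plan: 18.7 × (56.60/53.12) = 18.7 × 1.065512 = 19.9251
bread: 37.4 × (6.05/4.60) = 37.4 × 1.315217 = 49.1891
Index = Σ wᵢ·(p₁ᵢ/p₀ᵢ) = 10.4967 + 50.7917 + 19.9251 + 49.1891 = 130.4025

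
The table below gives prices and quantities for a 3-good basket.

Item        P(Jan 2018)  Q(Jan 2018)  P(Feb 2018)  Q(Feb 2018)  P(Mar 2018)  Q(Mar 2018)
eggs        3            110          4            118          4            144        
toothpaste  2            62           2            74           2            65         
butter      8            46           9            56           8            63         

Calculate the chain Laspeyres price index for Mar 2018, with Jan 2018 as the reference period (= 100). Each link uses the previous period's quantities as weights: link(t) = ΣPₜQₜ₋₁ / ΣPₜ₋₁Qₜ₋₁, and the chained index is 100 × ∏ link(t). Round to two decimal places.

Link Jan 2018→Feb 2018:
ΣP(Feb 2018)Q(Jan 2018) = 4×110 + 2×62 + 9×46 = 440 + 124 + 414 = 978
ΣP(Jan 2018)Q(Jan 2018) = 3×110 + 2×62 + 8×46 = 330 + 124 + 368 = 822
link = 978/822 = 1.189781
Link Feb 2018→Mar 2018:
ΣP(Mar 2018)Q(Feb 2018) = 4×118 + 2×74 + 8×56 = 472 + 148 + 448 = 1068
ΣP(Feb 2018)Q(Feb 2018) = 4×118 + 2×74 + 9×56 = 472 + 148 + 504 = 1124
link = 1068/1124 = 0.950178
Chained index = 100 × 1.189781 × 0.950178 = 113.0504

113.05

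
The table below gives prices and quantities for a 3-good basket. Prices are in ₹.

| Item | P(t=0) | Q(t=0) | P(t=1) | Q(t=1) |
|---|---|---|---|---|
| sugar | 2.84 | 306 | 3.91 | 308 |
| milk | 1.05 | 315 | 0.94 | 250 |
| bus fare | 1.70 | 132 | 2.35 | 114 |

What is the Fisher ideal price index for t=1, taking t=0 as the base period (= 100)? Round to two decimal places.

127.42

Laspeyres component (base-period weights):
ΣP(t=1)Q(t=0) = 3.91×306 + 0.94×315 + 2.35×132 = 1196.46 + 296.1 + 310.2 = 1802.76
ΣP(t=0)Q(t=0) = 2.84×306 + 1.05×315 + 1.70×132 = 869.04 + 330.75 + 224.4 = 1424.19
L = 1802.76 / 1424.19 × 100 = 126.5814
Paasche component (current-period weights):
ΣP(t=1)Q(t=1) = 3.91×308 + 0.94×250 + 2.35×114 = 1204.28 + 235 + 267.9 = 1707.18
ΣP(t=0)Q(t=1) = 2.84×308 + 1.05×250 + 1.70×114 = 874.72 + 262.5 + 193.8 = 1331.02
P = 1707.18 / 1331.02 × 100 = 128.2610
Fisher = √(L × P) = √(126.5814 × 128.2610) = 127.4185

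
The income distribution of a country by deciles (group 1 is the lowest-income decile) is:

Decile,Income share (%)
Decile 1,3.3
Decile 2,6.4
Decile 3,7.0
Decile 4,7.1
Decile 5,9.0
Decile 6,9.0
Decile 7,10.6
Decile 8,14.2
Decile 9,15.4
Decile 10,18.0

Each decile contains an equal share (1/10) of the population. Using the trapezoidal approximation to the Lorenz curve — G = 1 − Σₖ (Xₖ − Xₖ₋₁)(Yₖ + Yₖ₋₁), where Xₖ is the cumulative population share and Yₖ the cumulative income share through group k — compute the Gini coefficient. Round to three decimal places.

0.242

Cumulative income shares Yₖ: 0.0330, 0.0970, 0.1670, 0.2380, 0.3280, 0.4180, 0.5240, 0.6660, 0.8200, 1.0000
Σ (Xₖ−Xₖ₋₁)(Yₖ+Yₖ₋₁) = (1/10)(0.0330+0.0000) + (1/10)(0.0970+0.0330) + (1/10)(0.1670+0.0970) + (1/10)(0.2380+0.1670) + (1/10)(0.3280+0.2380) + (1/10)(0.4180+0.3280) + (1/10)(0.5240+0.4180) + (1/10)(0.6660+0.5240) + (1/10)(0.8200+0.6660) + (1/10)(1.0000+0.8200)
  = 0.0033 + 0.0130 + 0.0264 + 0.0405 + 0.0566 + 0.0746 + 0.0942 + 0.1190 + 0.1486 + 0.1820 = 0.7582
G = 1 − 0.7582 = 0.2418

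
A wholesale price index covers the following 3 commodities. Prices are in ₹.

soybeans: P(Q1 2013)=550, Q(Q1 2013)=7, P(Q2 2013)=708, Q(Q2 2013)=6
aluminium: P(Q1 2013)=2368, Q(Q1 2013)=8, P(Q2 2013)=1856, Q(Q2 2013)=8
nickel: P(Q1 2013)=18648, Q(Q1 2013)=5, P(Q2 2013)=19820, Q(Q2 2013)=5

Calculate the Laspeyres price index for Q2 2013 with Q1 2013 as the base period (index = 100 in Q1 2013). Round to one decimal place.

102.5

Laspeyres price index uses base-period quantities as weights.
ΣP(Q2 2013)·Q(Q1 2013) = 708×7 + 1856×8 + 19820×5 = 4956 + 14848 + 99100 = 118904
ΣP(Q1 2013)·Q(Q1 2013) = 550×7 + 2368×8 + 18648×5 = 3850 + 18944 + 93240 = 116034
Index = 118904 / 116034 × 100 = 102.4734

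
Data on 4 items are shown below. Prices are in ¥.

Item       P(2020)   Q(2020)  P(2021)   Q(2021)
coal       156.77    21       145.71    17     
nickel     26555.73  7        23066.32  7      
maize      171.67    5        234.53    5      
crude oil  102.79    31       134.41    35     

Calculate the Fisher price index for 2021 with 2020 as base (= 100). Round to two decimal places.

Laspeyres component (base-period weights):
ΣP(2021)Q(2020) = 145.71×21 + 23066.32×7 + 234.53×5 + 134.41×31 = 3059.91 + 161464.24 + 1172.65 + 4166.71 = 169863.51
ΣP(2020)Q(2020) = 156.77×21 + 26555.73×7 + 171.67×5 + 102.79×31 = 3292.17 + 185890.11 + 858.35 + 3186.49 = 193227.12
L = 169863.51 / 193227.12 × 100 = 87.9087
Paasche component (current-period weights):
ΣP(2021)Q(2021) = 145.71×17 + 23066.32×7 + 234.53×5 + 134.41×35 = 2477.07 + 161464.24 + 1172.65 + 4704.35 = 169818.31
ΣP(2020)Q(2021) = 156.77×17 + 26555.73×7 + 171.67×5 + 102.79×35 = 2665.09 + 185890.11 + 858.35 + 3597.65 = 193011.2
P = 169818.31 / 193011.2 × 100 = 87.9837
Fisher = √(L × P) = √(87.9087 × 87.9837) = 87.9462

87.95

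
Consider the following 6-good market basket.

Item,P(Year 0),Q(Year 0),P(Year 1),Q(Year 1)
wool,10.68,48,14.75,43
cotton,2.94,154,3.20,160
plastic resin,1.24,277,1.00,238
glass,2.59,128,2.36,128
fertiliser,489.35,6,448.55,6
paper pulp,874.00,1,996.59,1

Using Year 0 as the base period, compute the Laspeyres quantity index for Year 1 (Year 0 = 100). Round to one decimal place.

98.5

Laspeyres quantity index uses base-period prices as weights.
ΣP(Year 0)·Q(Year 1) = 10.68×43 + 2.94×160 + 1.24×238 + 2.59×128 + 489.35×6 + 874.00×1 = 459.24 + 470.4 + 295.12 + 331.52 + 2936.1 + 874 = 5366.38
ΣP(Year 0)·Q(Year 0) = 10.68×48 + 2.94×154 + 1.24×277 + 2.59×128 + 489.35×6 + 874.00×1 = 512.64 + 452.76 + 343.48 + 331.52 + 2936.1 + 874 = 5450.5
Index = 5366.38 / 5450.5 × 100 = 98.4567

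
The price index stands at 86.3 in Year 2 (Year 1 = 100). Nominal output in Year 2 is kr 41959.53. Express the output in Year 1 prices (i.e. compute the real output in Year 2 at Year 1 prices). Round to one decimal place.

Real = Nominal ÷ (Index/100) = 41959.53 ÷ (86.3/100)
     = 41959.53 ÷ 0.863 = 48620.5446

48620.5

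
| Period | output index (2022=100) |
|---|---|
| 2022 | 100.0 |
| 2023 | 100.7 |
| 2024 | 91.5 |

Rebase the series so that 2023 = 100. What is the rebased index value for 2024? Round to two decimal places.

Rebased(2024) = 91.5 / 100.7 × 100 = 90.8640

90.86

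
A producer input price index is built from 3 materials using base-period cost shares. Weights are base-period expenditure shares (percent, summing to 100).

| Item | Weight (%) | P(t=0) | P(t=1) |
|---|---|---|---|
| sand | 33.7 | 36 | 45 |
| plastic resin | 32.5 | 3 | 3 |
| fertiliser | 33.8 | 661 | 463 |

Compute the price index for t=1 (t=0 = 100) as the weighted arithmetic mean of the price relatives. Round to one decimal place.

98.3

sand: 33.7 × (45/36) = 33.7 × 1.250000 = 42.1250
plastic resin: 32.5 × (3/3) = 32.5 × 1.000000 = 32.5000
fertiliser: 33.8 × (463/661) = 33.8 × 0.700454 = 23.6753
Index = Σ wᵢ·(p₁ᵢ/p₀ᵢ) = 42.1250 + 32.5000 + 23.6753 = 98.3003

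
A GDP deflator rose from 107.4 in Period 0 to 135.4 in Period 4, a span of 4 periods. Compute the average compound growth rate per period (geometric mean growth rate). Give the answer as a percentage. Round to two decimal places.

5.96%

Growth factor = (135.4/107.4)^(1/4) = (1.260708)^(1/4) = 1.059628
Growth rate = 1.059628 − 1 = 0.059628 = 5.9628%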